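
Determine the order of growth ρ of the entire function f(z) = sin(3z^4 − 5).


Write sin(w) = (e^{iw} ± e^{−iw})/(2 or 2i), so |sin(w)| ≤ e^{|w|}. With w = 3z^4 − 5, |w| ≤ 3r^4 + 5 on |z|=r, giving M(r) ≤ e^{3r^4 + 5} and ρ ≤ 4. For the lower bound, choose z on |z|=r with 3z^4 purely imaginary of modulus 3r^4; then |sin(3z^4 − 5)| grows like e^{3r^4}/2, so ρ ≥ 4. Hence ρ = 4.
Therefore ρ = 4.

Order ρ = 4.


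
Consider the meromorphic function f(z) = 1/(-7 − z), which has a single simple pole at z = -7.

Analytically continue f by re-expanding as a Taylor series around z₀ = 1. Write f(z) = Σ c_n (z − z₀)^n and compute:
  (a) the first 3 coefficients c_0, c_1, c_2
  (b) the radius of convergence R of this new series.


Let w = z − z₀, so z = z₀ + w.
Then -7 − z = -7 − (z₀ + w) = (-7 − z₀) − w = -8 − w.
f(z) = 1/(-8 − w) = (1/(-8)) · 1/(1 − w/(-8)) = Σ_{n≥0} w^n / (-8)^(n+1).
So c_n = 1/(-8)^(n+1):
  c_0 = 1/(-8)^1 = -1/8.
  c_1 = 1/(-8)^2 = 1/64.
  c_2 = 1/(-8)^3 = -1/512.
The series is valid for |w/d| < 1, i.e. |z − z₀| < |d|.
Radius of convergence: R = |-7 − z₀| = |-8| = 8 (distance from z₀ to the singularity z = -7).

c_0 = -1/8, c_1 = 1/64, c_2 = -1/512; R = 8.


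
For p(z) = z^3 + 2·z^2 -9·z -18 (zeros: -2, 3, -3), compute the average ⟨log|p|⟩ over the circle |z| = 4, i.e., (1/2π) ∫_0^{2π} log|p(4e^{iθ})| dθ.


Zeros: -3, -2, 3; r = 4.
Inside |z| < r: -3, -2, 3. Outside (|z| ≥ r): ∅.
p(0) = -18, so log|p(0)| = log(18) = 2.8904.
Apply Jensen: I(r) = log|p(0)| + Σ_k log(r/|z_k|), summed over zeros inside |z| < r.
  log(r/|z_k|) for z_k = -2: log(4/2) = 0.6931
  log(r/|z_k|) for z_k = 3: log(4/3) = 0.2877
  log(r/|z_k|) for z_k = -3: log(4/3) = 0.2877
Sum over inside zeros: 1.2685.
I(r) = log|p(0)| + (inside sum) = 2.8904 + 1.2685 = 4.1589.
Closed form (all zeros inside, monic): I(r) = n·log(r) = 3·log(4) = 4.1589. ✓

I(r) ≈ 4.1589.


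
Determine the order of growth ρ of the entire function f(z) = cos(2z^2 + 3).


Write cos(w) = (e^{iw} ± e^{−iw})/(2 or 2i), so |cos(w)| ≤ e^{|w|}. With w = 2z^2 + 3, |w| ≤ 2r^2 + 3 on |z|=r, giving M(r) ≤ e^{2r^2 + 3} and ρ ≤ 2. For the lower bound, choose z on |z|=r with 2z^2 purely imaginary of modulus 2r^2; then |cos(2z^2 + 3)| grows like e^{2r^2}/2, so ρ ≥ 2. Hence ρ = 2.
Therefore ρ = 2.

Order ρ = 2.


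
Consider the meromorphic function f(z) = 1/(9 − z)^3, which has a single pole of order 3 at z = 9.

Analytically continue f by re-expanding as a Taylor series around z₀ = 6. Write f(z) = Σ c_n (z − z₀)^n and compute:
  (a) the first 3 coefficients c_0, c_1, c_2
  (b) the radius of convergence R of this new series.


Let w = z − z₀, so z = z₀ + w.
Then 9 − z = 9 − (z₀ + w) = (9 − z₀) − w = 3 − w.
f(z) = 1/(3 − w)^3 = (1/(3)^3) · (1 − w/(3))^{−3}.
By the binomial series (1−u)^{−3} = Σ_{n≥0} C(n+2, 2) u^n for |u|<1, with u = w/(3):
  c_n = C(n+2, 2) / (3)^(n+3).
  c_0 = 1/(3)^3 = 1/27.
  c_1 = 3/(3)^4 = 1/27.
  c_2 = 6/(3)^5 = 2/81.
The series is valid for |w/d| < 1, i.e. |z − z₀| < |d|.
Radius of convergence: R = |9 − z₀| = |3| = 3 (distance from z₀ to the singularity z = 9).

c_0 = 1/27, c_1 = 1/27, c_2 = 2/81; R = 3.


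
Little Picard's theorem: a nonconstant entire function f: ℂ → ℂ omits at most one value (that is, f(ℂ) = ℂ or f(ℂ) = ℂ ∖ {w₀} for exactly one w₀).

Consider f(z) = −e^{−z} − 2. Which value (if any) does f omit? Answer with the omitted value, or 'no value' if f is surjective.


Little Picard bounds the complement of f(ℂ) to at most one point.
e^{−z} is never zero on ℂ, so -1·e^{−z} takes every value in ℂ ∖ {0}. Adding -2 shifts the range to ℂ ∖ {-2}. Thus f omits exactly the value -2.

Omitted value: -2.


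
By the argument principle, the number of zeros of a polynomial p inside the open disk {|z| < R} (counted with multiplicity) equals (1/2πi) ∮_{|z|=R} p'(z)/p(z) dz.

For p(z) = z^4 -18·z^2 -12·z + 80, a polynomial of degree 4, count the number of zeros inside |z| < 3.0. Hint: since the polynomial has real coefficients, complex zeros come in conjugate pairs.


The zeros of p are: (-3 + 1i), (-3 - 1i), 2, 4.
Their magnitudes are: 3.162, 3.162, 2, 4.
Zeros with |z| < R = 3.0: 2.
Count = 1.
By the argument principle, (1/2πi) ∮_{|z|=R} p'(z)/p(z) dz equals exactly this count.

Number of zeros inside |z| < 3.0: 1.


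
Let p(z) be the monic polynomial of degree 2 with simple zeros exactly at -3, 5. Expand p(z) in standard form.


The polynomial is p(z) = ∏_{α ∈ S} (z − α), where S = {-3, 5}.
Expanding the product yields: p(z) = z^2 -2·z -15.
The resulting polynomial has degree 2 and real coefficients as required.

p(z) = z^2 -2·z -15.


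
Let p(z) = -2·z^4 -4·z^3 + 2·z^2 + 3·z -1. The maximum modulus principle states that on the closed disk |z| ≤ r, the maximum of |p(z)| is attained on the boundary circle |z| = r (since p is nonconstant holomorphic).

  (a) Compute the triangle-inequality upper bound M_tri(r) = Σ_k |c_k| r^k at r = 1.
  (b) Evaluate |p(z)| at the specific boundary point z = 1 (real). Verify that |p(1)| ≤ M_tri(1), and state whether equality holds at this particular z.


Coefficients: c_0 = -1, c_1 = 3, c_2 = 2, c_3 = -4, c_4 = -2. Radius r = 1.
Part (a). Triangle bound: M_tri(r) = Σ_k |c_k| r^k
  = |-1|·1^0 + |3|·1^1 + |2|·1^2 + |-4|·1^3 + |-2|·1^4
  = 1 + 3 + 2 + 4 + 2 = 12.
This bounds M(r) := max_{|z|=r} |p(z)| from above; equality holds iff all terms c_k z^k can be made to align in phase at a single z on |z|=r.
Part (b). At z = 1 (real, on the circle |z| = r):
  p(1) = (-1)·1^0 + (3)·1^1 + (2)·1^2 + (-4)·1^3 + (-2)·1^4 = -2.
  |p(1)| = 2.
Check: |p(1)| = 2 ≤ 12 = M_tri(1). ✓ Equality does not hold at z = 1 (the coefficients have mixed signs, so the terms do not all align in phase there).

M_tri(1) = 12; |p(1)| = 2; equality at z=1: no.


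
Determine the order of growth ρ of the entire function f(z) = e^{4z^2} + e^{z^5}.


Each summand is entire of order 2 and 5 respectively (as in the single-exponential case). The order of a sum is at most the max of the orders, so ρ ≤ 5. For the lower bound: on |z|=r choose arg z so that 1z^5 is real positive; then |e^{1z^5}| = e^{1r^5} while |e^{4z^2}| ≤ e^{4r^2} = o(e^{1r^5}). So |f| ≥ e^{1r^5}(1 − o(1)) and ρ ≥ 5. Hence ρ = max(2, 5) = 5.
Therefore ρ = 5.

Order ρ = 5.


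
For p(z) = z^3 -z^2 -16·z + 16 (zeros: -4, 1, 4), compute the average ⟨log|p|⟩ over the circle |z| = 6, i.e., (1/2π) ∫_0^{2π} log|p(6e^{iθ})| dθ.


Zeros: -4, 1, 4; r = 6.
Inside |z| < r: -4, 1, 4. Outside (|z| ≥ r): ∅.
p(0) = 16, so log|p(0)| = log(16) = 2.7726.
Apply Jensen: I(r) = log|p(0)| + Σ_k log(r/|z_k|), summed over zeros inside |z| < r.
  log(r/|z_k|) for z_k = -4: log(6/4) = 0.4055
  log(r/|z_k|) for z_k = 1: log(6/1) = 1.7918
  log(r/|z_k|) for z_k = 4: log(6/4) = 0.4055
Sum over inside zeros: 2.6027.
I(r) = log|p(0)| + (inside sum) = 2.7726 + 2.6027 = 5.3753.
Closed form (all zeros inside, monic): I(r) = n·log(r) = 3·log(6) = 5.3753. ✓

I(r) ≈ 5.3753.


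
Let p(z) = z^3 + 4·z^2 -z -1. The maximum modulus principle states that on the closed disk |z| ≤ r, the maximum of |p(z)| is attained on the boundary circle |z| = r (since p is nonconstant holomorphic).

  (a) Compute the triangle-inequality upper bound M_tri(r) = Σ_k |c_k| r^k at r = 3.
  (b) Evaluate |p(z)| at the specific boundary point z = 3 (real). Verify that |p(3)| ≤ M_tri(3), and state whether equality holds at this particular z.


Coefficients: c_0 = -1, c_1 = -1, c_2 = 4, c_3 = 1. Radius r = 3.
Part (a). Triangle bound: M_tri(r) = Σ_k |c_k| r^k
  = |-1|·3^0 + |-1|·3^1 + |4|·3^2 + |1|·3^3
  = 1 + 3 + 36 + 27 = 67.
This bounds M(r) := max_{|z|=r} |p(z)| from above; equality holds iff all terms c_k z^k can be made to align in phase at a single z on |z|=r.
Part (b). At z = 3 (real, on the circle |z| = r):
  p(3) = (-1)·3^0 + (-1)·3^1 + (4)·3^2 + (1)·3^3 = 59.
  |p(3)| = 59.
Check: |p(3)| = 59 ≤ 67 = M_tri(3). ✓ Equality does not hold at z = 3 (the coefficients have mixed signs, so the terms do not all align in phase there).

M_tri(3) = 67; |p(3)| = 59; equality at z=3: no.


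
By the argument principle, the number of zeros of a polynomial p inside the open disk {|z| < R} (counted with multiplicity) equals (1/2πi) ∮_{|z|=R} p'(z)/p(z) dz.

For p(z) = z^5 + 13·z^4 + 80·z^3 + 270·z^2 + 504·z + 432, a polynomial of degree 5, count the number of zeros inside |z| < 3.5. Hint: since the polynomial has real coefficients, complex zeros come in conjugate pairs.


The zeros of p are: -3, (-2 + 2i), (-2 - 2i), (-3 + 3i), (-3 - 3i).
Their magnitudes are: 3, 2.828, 2.828, 4.243, 4.243.
Zeros with |z| < R = 3.5: -3, (-2 + 2i), (-2 - 2i).
Count = 3.
By the argument principle, (1/2πi) ∮_{|z|=R} p'(z)/p(z) dz equals exactly this count.

Number of zeros inside |z| < 3.5: 3.


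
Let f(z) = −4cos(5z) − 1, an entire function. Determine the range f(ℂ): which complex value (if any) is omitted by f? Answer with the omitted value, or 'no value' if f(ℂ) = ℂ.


Little Picard bounds the complement of f(ℂ) to at most one point.
cos is entire and surjective onto ℂ: for every w ∈ ℂ, cos(ζ) = w has a solution ζ ∈ ℂ (e.g., via the complex inverse arccos). With ζ = 5z this gives z = ζ/(5). Then -4·cos(5z) takes every value in -4·ℂ = ℂ, and adding -1 is a bijection of ℂ. So f is surjective and omits no value. (Note: only on the real line is cos bounded by [−1, 1].)

Omitted value: no value.


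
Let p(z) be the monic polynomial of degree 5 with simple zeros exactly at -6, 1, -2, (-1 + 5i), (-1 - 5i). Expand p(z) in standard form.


The polynomial is p(z) = ∏_{α ∈ S} (z − α), where S = {-6, 1, -2, (-1 + 5i), (-1 - 5i)}.
Expanding the product yields: p(z) = z^5 + 9·z^4 + 44·z^3 + 178·z^2 + 80·z -312.
Note conjugate pairs combine to real quadratics: (z − (-1+5i))(z − (-1−5i)) = z² + 2z + 26.
The resulting polynomial has degree 5 and real coefficients as required.

p(z) = z^5 + 9·z^4 + 44·z^3 + 178·z^2 + 80·z -312.


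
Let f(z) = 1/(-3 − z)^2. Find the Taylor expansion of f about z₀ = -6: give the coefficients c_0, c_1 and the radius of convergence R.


Let w = z − z₀, so z = z₀ + w.
Then -3 − z = -3 − (z₀ + w) = (-3 − z₀) − w = 3 − w.
f(z) = 1/(3 − w)^2 = (1/(3)^2) · (1 − w/(3))^{−2}.
By the binomial series (1−u)^{−2} = Σ_{n≥0} C(n+1, 1) u^n for |u|<1, with u = w/(3):
  c_n = C(n+1, 1) / (3)^(n+2).
  c_0 = 1/(3)^2 = 1/9.
  c_1 = 2/(3)^3 = 2/27.
The series is valid for |w/d| < 1, i.e. |z − z₀| < |d|.
Radius of convergence: R = |-3 − z₀| = |3| = 3 (distance from z₀ to the singularity z = -3).

c_0 = 1/9, c_1 = 2/27; R = 3.


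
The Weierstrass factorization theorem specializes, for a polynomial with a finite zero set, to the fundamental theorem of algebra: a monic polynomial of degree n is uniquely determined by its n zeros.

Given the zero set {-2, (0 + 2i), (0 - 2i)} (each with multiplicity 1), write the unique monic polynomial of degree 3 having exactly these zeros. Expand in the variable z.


The polynomial is p(z) = ∏_{α ∈ S} (z − α), where S = {-2, (0 + 2i), (0 - 2i)}.
Expanding the product yields: p(z) = z^3 + 2·z^2 + 4·z + 8.
Note conjugate pairs combine to real quadratics: (z − (0+2i))(z − (0−2i)) = z² + 4.
The resulting polynomial has degree 3 and real coefficients as required.

p(z) = z^3 + 2·z^2 + 4·z + 8.


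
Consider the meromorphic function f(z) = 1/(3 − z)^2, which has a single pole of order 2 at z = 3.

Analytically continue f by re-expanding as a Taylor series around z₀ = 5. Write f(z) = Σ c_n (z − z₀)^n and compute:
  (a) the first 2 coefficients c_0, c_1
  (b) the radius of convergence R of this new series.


Let w = z − z₀, so z = z₀ + w.
Then 3 − z = 3 − (z₀ + w) = (3 − z₀) − w = -2 − w.
f(z) = 1/(-2 − w)^2 = (1/(-2)^2) · (1 − w/(-2))^{−2}.
By the binomial series (1−u)^{−2} = Σ_{n≥0} C(n+1, 1) u^n for |u|<1, with u = w/(-2):
  c_n = C(n+1, 1) / (-2)^(n+2).
  c_0 = 1/(-2)^2 = 1/4.
  c_1 = 2/(-2)^3 = -1/4.
The series is valid for |w/d| < 1, i.e. |z − z₀| < |d|.
Radius of convergence: R = |3 − z₀| = |-2| = 2 (distance from z₀ to the singularity z = 3).

c_0 = 1/4, c_1 = -1/4; R = 2.


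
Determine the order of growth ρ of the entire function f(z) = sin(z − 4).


sin(w) is a linear combination of e^{iw} and e^{−iw} (or e^w, e^{−w} in the hyperbolic case), so |sin(w)| ≤ e^{|w|}. With w = z − 4, |w| ≤ 1|z| + 4 = 1r + 4 on |z| = r, giving M(r) ≤ e^{1r + 4}, so ρ ≤ 1. On a suitable ray (z = it for sin/cos; z = t for sinh/cosh, t real → ∞), |sin(z − 4)| grows like e^{1|t|}/2, so ρ ≥ 1. Hence ρ = 1.
Therefore ρ = 1.

Order ρ = 1.


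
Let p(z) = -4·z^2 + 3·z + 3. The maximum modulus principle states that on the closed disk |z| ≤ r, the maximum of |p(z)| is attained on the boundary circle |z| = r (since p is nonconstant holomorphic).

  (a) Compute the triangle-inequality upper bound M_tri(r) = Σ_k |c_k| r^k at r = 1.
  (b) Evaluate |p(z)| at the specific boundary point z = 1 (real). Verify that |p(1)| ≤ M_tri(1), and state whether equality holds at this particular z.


Coefficients: c_0 = 3, c_1 = 3, c_2 = -4. Radius r = 1.
Part (a). Triangle bound: M_tri(r) = Σ_k |c_k| r^k
  = |3|·1^0 + |3|·1^1 + |-4|·1^2
  = 3 + 3 + 4 = 10.
This bounds M(r) := max_{|z|=r} |p(z)| from above; equality holds iff all terms c_k z^k can be made to align in phase at a single z on |z|=r.
Part (b). At z = 1 (real, on the circle |z| = r):
  p(1) = (3)·1^0 + (3)·1^1 + (-4)·1^2 = 2.
  |p(1)| = 2.
Check: |p(1)| = 2 ≤ 10 = M_tri(1). ✓ Equality does not hold at z = 1 (the coefficients have mixed signs, so the terms do not all align in phase there).

M_tri(1) = 10; |p(1)| = 2; equality at z=1: no.


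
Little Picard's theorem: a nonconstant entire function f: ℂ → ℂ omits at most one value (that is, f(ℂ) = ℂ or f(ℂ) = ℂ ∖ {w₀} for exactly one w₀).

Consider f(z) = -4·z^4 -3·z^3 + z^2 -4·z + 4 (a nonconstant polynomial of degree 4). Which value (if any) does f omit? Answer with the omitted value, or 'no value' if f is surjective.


Little Picard bounds the complement of f(ℂ) to at most one point.
For every w ∈ ℂ, the equation p(z) − w = 0 is a nonconstant polynomial in z and hence has at least one root by the fundamental theorem of algebra. So p is surjective onto ℂ, omitting no value.

Omitted value: no value.


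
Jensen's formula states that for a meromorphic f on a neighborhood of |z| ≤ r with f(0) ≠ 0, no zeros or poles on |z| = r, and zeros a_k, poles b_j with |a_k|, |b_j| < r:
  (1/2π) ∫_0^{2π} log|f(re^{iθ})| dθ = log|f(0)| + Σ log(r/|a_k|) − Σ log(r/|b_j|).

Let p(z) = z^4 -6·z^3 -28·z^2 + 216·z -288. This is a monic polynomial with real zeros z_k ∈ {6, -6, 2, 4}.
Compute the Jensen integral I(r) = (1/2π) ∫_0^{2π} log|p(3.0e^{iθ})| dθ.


Zeros: -6, 2, 4, 6; r = 3.0.
Inside |z| < r: 2. Outside (|z| ≥ r): -6, 4, 6.
p(0) = -288, so log|p(0)| = log(288) = 5.6630.
Apply Jensen: I(r) = log|p(0)| + Σ_k log(r/|z_k|), summed over zeros inside |z| < r.
  log(r/|z_k|) for z_k = 2: log(3.0/2) = 0.4055
  Outside zeros (-6, 4, 6) contribute nothing to the Jensen sum.
Sum over inside zeros: 0.4055.
I(r) = log|p(0)| + (inside sum) = 5.6630 + 0.4055 = 6.0684.
Note: since some zeros are outside |z| ≤ r, the simplified n·log(r) form does NOT apply — only the inside zeros contribute.

I(r) ≈ 6.0684.


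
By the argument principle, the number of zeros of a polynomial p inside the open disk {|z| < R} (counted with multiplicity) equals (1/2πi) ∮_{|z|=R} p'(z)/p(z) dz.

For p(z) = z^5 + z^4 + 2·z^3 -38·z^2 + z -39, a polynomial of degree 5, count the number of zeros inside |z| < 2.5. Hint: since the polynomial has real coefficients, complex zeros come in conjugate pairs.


The zeros of p are: (-2 + 3i), (-2 - 3i), 3, (0 + 1i), (0 - 1i).
Their magnitudes are: 3.606, 3.606, 3, 1, 1.
Zeros with |z| < R = 2.5: (0 + 1i), (0 - 1i).
Count = 2.
By the argument principle, (1/2πi) ∮_{|z|=R} p'(z)/p(z) dz equals exactly this count.

Number of zeros inside |z| < 2.5: 2.


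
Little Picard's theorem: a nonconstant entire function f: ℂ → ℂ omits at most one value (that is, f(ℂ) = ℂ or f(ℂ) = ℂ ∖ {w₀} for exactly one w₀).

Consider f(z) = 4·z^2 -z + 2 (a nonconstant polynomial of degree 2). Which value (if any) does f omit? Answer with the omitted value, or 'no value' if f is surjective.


Little Picard bounds the complement of f(ℂ) to at most one point.
For every w ∈ ℂ, the equation p(z) − w = 0 is a nonconstant polynomial in z and hence has at least one root by the fundamental theorem of algebra. So p is surjective onto ℂ, omitting no value.

Omitted value: no value.


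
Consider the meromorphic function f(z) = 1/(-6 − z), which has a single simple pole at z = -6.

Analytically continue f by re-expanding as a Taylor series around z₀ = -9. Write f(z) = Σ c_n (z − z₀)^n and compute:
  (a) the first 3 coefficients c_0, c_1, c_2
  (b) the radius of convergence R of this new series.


Let w = z − z₀, so z = z₀ + w.
Then -6 − z = -6 − (z₀ + w) = (-6 − z₀) − w = 3 − w.
f(z) = 1/(3 − w) = (1/(3)) · 1/(1 − w/(3)) = Σ_{n≥0} w^n / (3)^(n+1).
So c_n = 1/(3)^(n+1):
  c_0 = 1/(3)^1 = 1/3.
  c_1 = 1/(3)^2 = 1/9.
  c_2 = 1/(3)^3 = 1/27.
The series is valid for |w/d| < 1, i.e. |z − z₀| < |d|.
Radius of convergence: R = |-6 − z₀| = |3| = 3 (distance from z₀ to the singularity z = -6).

c_0 = 1/3, c_1 = 1/9, c_2 = 1/27; R = 3.


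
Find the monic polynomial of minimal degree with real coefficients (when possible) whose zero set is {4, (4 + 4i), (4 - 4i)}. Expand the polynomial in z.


The polynomial is p(z) = ∏_{α ∈ S} (z − α), where S = {4, (4 + 4i), (4 - 4i)}.
Expanding the product yields: p(z) = z^3 -12·z^2 + 64·z -128.
Note conjugate pairs combine to real quadratics: (z − (4+4i))(z − (4−4i)) = z² − 8z + 32.
The resulting polynomial has degree 3 and real coefficients as required.

p(z) = z^3 -12·z^2 + 64·z -128.


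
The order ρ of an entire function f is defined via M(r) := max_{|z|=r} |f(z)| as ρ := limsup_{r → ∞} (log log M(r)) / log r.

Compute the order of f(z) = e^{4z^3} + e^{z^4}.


Each summand is entire of order 3 and 4 respectively (as in the single-exponential case). The order of a sum is at most the max of the orders, so ρ ≤ 4. For the lower bound: on |z|=r choose arg z so that 1z^4 is real positive; then |e^{1z^4}| = e^{1r^4} while |e^{4z^3}| ≤ e^{4r^3} = o(e^{1r^4}). So |f| ≥ e^{1r^4}(1 − o(1)) and ρ ≥ 4. Hence ρ = max(3, 4) = 4.
Therefore ρ = 4.

Order ρ = 4.


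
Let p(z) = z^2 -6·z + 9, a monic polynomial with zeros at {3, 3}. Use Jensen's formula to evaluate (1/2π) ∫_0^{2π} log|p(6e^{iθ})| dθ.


Zeros: 3, 3; r = 6.
Inside |z| < r: 3, 3. Outside (|z| ≥ r): ∅.
p(0) = 9, so log|p(0)| = log(9) = 2.1972.
Apply Jensen: I(r) = log|p(0)| + Σ_k log(r/|z_k|), summed over zeros inside |z| < r.
  log(r/|z_k|) for z_k = 3: log(6/3) = 0.6931
  log(r/|z_k|) for z_k = 3: log(6/3) = 0.6931
Sum over inside zeros: 1.3863.
I(r) = log|p(0)| + (inside sum) = 2.1972 + 1.3863 = 3.5835.
Closed form (all zeros inside, monic): I(r) = n·log(r) = 2·log(6) = 3.5835. ✓

I(r) ≈ 3.5835.


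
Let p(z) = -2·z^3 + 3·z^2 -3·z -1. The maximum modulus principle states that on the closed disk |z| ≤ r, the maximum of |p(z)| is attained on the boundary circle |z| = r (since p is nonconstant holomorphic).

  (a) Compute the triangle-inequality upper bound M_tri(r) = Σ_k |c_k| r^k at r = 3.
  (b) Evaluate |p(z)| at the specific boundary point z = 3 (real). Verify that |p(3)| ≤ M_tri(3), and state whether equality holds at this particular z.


Coefficients: c_0 = -1, c_1 = -3, c_2 = 3, c_3 = -2. Radius r = 3.
Part (a). Triangle bound: M_tri(r) = Σ_k |c_k| r^k
  = |-1|·3^0 + |-3|·3^1 + |3|·3^2 + |-2|·3^3
  = 1 + 9 + 27 + 54 = 91.
This bounds M(r) := max_{|z|=r} |p(z)| from above; equality holds iff all terms c_k z^k can be made to align in phase at a single z on |z|=r.
Part (b). At z = 3 (real, on the circle |z| = r):
  p(3) = (-1)·3^0 + (-3)·3^1 + (3)·3^2 + (-2)·3^3 = -37.
  |p(3)| = 37.
Check: |p(3)| = 37 ≤ 91 = M_tri(3). ✓ Equality does not hold at z = 3 (the coefficients have mixed signs, so the terms do not all align in phase there).

M_tri(3) = 91; |p(3)| = 37; equality at z=3: no.


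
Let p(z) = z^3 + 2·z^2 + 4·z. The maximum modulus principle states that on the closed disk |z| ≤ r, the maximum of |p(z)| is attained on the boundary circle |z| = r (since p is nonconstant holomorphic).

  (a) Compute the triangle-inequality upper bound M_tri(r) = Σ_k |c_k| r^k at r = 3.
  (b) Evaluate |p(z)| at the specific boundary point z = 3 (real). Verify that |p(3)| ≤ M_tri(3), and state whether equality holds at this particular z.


Coefficients: c_0 = 0, c_1 = 4, c_2 = 2, c_3 = 1. Radius r = 3.
Part (a). Triangle bound: M_tri(r) = Σ_k |c_k| r^k
  = |0|·3^0 + |4|·3^1 + |2|·3^2 + |1|·3^3
  = 0 + 12 + 18 + 27 = 57.
This bounds M(r) := max_{|z|=r} |p(z)| from above; equality holds iff all terms c_k z^k can be made to align in phase at a single z on |z|=r.
Part (b). At z = 3 (real, on the circle |z| = r):
  p(3) = (0)·3^0 + (4)·3^1 + (2)·3^2 + (1)·3^3 = 57.
  |p(3)| = 57.
Since all nonzero coefficients share the same sign, |p(3)| = 57 = M_tri(3); the triangle bound is attained at z = 3, so in fact M(r) = 57.

M_tri(3) = 57; |p(3)| = 57; equality at z=3: yes.


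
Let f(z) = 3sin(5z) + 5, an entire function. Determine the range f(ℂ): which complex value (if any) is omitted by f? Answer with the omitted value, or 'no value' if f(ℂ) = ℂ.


Little Picard bounds the complement of f(ℂ) to at most one point.
sin is entire and surjective onto ℂ: for every w ∈ ℂ, sin(ζ) = w has a solution ζ ∈ ℂ (e.g., via the complex inverse arcsin). With ζ = 5z this gives z = ζ/(5). Then 3·sin(5z) takes every value in 3·ℂ = ℂ, and adding 5 is a bijection of ℂ. So f is surjective and omits no value. (Note: only on the real line is sin bounded by [−1, 1].)

Omitted value: no value.


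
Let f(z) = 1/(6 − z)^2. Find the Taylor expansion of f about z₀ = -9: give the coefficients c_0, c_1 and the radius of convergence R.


Let w = z − z₀, so z = z₀ + w.
Then 6 − z = 6 − (z₀ + w) = (6 − z₀) − w = 15 − w.
f(z) = 1/(15 − w)^2 = (1/(15)^2) · (1 − w/(15))^{−2}.
By the binomial series (1−u)^{−2} = Σ_{n≥0} C(n+1, 1) u^n for |u|<1, with u = w/(15):
  c_n = C(n+1, 1) / (15)^(n+2).
  c_0 = 1/(15)^2 = 1/225.
  c_1 = 2/(15)^3 = 2/3375.
The series is valid for |w/d| < 1, i.e. |z − z₀| < |d|.
Radius of convergence: R = |6 − z₀| = |15| = 15 (distance from z₀ to the singularity z = 6).

c_0 = 1/225, c_1 = 2/3375; R = 15.


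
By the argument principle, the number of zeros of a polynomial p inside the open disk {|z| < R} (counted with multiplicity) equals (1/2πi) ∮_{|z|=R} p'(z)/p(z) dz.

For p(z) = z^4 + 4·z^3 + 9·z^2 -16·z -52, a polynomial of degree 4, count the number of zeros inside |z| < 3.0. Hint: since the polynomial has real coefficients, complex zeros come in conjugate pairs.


The zeros of p are: 2, -2, (-2 + 3i), (-2 - 3i).
Their magnitudes are: 2, 2, 3.606, 3.606.
Zeros with |z| < R = 3.0: 2, -2.
Count = 2.
By the argument principle, (1/2πi) ∮_{|z|=R} p'(z)/p(z) dz equals exactly this count.

Number of zeros inside |z| < 3.0: 2.


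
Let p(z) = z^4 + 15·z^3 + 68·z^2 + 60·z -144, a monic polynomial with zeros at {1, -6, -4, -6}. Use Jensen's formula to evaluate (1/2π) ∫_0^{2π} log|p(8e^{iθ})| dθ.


Zeros: -6, -6, -4, 1; r = 8.
Inside |z| < r: -6, -6, -4, 1. Outside (|z| ≥ r): ∅.
p(0) = -144, so log|p(0)| = log(144) = 4.9698.
Apply Jensen: I(r) = log|p(0)| + Σ_k log(r/|z_k|), summed over zeros inside |z| < r.
  log(r/|z_k|) for z_k = 1: log(8/1) = 2.0794
  log(r/|z_k|) for z_k = -6: log(8/6) = 0.2877
  log(r/|z_k|) for z_k = -4: log(8/4) = 0.6931
  log(r/|z_k|) for z_k = -6: log(8/6) = 0.2877
Sum over inside zeros: 3.3480.
I(r) = log|p(0)| + (inside sum) = 4.9698 + 3.3480 = 8.3178.
Closed form (all zeros inside, monic): I(r) = n·log(r) = 4·log(8) = 8.3178. ✓

I(r) ≈ 8.3178.


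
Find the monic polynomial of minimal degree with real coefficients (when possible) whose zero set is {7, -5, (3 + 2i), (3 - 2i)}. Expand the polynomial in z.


The polynomial is p(z) = ∏_{α ∈ S} (z − α), where S = {7, -5, (3 + 2i), (3 - 2i)}.
Expanding the product yields: p(z) = z^4 -8·z^3 -10·z^2 + 184·z -455.
Note conjugate pairs combine to real quadratics: (z − (3+2i))(z − (3−2i)) = z² − 6z + 13.
The resulting polynomial has degree 4 and real coefficients as required.

p(z) = z^4 -8·z^3 -10·z^2 + 184·z -455.


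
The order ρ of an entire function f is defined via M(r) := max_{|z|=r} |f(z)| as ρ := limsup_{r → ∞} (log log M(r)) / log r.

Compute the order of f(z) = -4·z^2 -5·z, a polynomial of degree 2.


|f(z)| ≤ Σ|c_k|·r^k = O(r^2) as r → ∞. Polynomial growth is O(e^{r^ε}) for every ε > 0 (since r^2/e^{r^ε} → 0), so ρ ≤ ε for all ε > 0, i.e. ρ = 0. Every nonconstant polynomial has order 0.
Therefore ρ = 0.

Order ρ = 0.


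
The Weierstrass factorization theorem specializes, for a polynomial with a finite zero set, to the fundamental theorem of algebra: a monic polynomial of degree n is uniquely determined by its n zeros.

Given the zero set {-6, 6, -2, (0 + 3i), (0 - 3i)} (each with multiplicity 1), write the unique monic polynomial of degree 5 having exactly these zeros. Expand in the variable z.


The polynomial is p(z) = ∏_{α ∈ S} (z − α), where S = {-6, 6, -2, (0 + 3i), (0 - 3i)}.
Expanding the product yields: p(z) = z^5 + 2·z^4 -27·z^3 -54·z^2 -324·z -648.
Note conjugate pairs combine to real quadratics: (z − (0+3i))(z − (0−3i)) = z² + 9.
The resulting polynomial has degree 5 and real coefficients as required.

p(z) = z^5 + 2·z^4 -27·z^3 -54·z^2 -324·z -648.


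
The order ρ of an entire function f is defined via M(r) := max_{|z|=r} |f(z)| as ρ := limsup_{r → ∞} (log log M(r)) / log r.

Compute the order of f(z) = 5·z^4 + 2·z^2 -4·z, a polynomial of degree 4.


|f(z)| ≤ Σ|c_k|·r^k = O(r^4) as r → ∞. Polynomial growth is O(e^{r^ε}) for every ε > 0 (since r^4/e^{r^ε} → 0), so ρ ≤ ε for all ε > 0, i.e. ρ = 0. Every nonconstant polynomial has order 0.
Therefore ρ = 0.

Order ρ = 0.


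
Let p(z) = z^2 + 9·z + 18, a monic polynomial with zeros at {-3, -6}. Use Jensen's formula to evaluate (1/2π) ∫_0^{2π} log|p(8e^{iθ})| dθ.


Zeros: -6, -3; r = 8.
Inside |z| < r: -6, -3. Outside (|z| ≥ r): ∅.
p(0) = 18, so log|p(0)| = log(18) = 2.8904.
Apply Jensen: I(r) = log|p(0)| + Σ_k log(r/|z_k|), summed over zeros inside |z| < r.
  log(r/|z_k|) for z_k = -3: log(8/3) = 0.9808
  log(r/|z_k|) for z_k = -6: log(8/6) = 0.2877
Sum over inside zeros: 1.2685.
I(r) = log|p(0)| + (inside sum) = 2.8904 + 1.2685 = 4.1589.
Closed form (all zeros inside, monic): I(r) = n·log(r) = 2·log(8) = 4.1589. ✓

I(r) ≈ 4.1589.


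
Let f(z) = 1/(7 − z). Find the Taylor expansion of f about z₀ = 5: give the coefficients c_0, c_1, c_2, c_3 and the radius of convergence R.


Let w = z − z₀, so z = z₀ + w.
Then 7 − z = 7 − (z₀ + w) = (7 − z₀) − w = 2 − w.
f(z) = 1/(2 − w) = (1/(2)) · 1/(1 − w/(2)) = Σ_{n≥0} w^n / (2)^(n+1).
So c_n = 1/(2)^(n+1):
  c_0 = 1/(2)^1 = 1/2.
  c_1 = 1/(2)^2 = 1/4.
  c_2 = 1/(2)^3 = 1/8.
  c_3 = 1/(2)^4 = 1/16.
The series is valid for |w/d| < 1, i.e. |z − z₀| < |d|.
Radius of convergence: R = |7 − z₀| = |2| = 2 (distance from z₀ to the singularity z = 7).

c_0 = 1/2, c_1 = 1/4, c_2 = 1/8, c_3 = 1/16; R = 2.


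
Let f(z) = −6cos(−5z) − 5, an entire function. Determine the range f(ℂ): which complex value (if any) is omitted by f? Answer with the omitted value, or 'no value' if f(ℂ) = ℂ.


Little Picard bounds the complement of f(ℂ) to at most one point.
cos is entire and surjective onto ℂ: for every w ∈ ℂ, cos(ζ) = w has a solution ζ ∈ ℂ (e.g., via the complex inverse arccos). With ζ = −5z this gives z = ζ/(-5). Then -6·cos(−5z) takes every value in -6·ℂ = ℂ, and adding -5 is a bijection of ℂ. So f is surjective and omits no value. (Note: only on the real line is cos bounded by [−1, 1].)

Omitted value: no value.


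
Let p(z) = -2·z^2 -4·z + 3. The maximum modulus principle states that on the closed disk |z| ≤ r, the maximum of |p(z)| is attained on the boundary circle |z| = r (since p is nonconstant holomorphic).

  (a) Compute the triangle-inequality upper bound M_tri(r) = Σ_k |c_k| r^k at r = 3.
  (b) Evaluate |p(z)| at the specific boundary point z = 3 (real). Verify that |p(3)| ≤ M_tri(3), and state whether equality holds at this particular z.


Coefficients: c_0 = 3, c_1 = -4, c_2 = -2. Radius r = 3.
Part (a). Triangle bound: M_tri(r) = Σ_k |c_k| r^k
  = |3|·3^0 + |-4|·3^1 + |-2|·3^2
  = 3 + 12 + 18 = 33.
This bounds M(r) := max_{|z|=r} |p(z)| from above; equality holds iff all terms c_k z^k can be made to align in phase at a single z on |z|=r.
Part (b). At z = 3 (real, on the circle |z| = r):
  p(3) = (3)·3^0 + (-4)·3^1 + (-2)·3^2 = -27.
  |p(3)| = 27.
Check: |p(3)| = 27 ≤ 33 = M_tri(3). ✓ Equality does not hold at z = 3 (the coefficients have mixed signs, so the terms do not all align in phase there).

M_tri(3) = 33; |p(3)| = 27; equality at z=3: no.


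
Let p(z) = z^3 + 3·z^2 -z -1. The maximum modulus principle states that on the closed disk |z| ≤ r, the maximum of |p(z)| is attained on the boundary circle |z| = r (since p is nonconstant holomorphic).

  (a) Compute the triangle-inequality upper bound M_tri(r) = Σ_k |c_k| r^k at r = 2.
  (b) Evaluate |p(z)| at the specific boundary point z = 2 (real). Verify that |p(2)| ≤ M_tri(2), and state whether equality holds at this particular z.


Coefficients: c_0 = -1, c_1 = -1, c_2 = 3, c_3 = 1. Radius r = 2.
Part (a). Triangle bound: M_tri(r) = Σ_k |c_k| r^k
  = |-1|·2^0 + |-1|·2^1 + |3|·2^2 + |1|·2^3
  = 1 + 2 + 12 + 8 = 23.
This bounds M(r) := max_{|z|=r} |p(z)| from above; equality holds iff all terms c_k z^k can be made to align in phase at a single z on |z|=r.
Part (b). At z = 2 (real, on the circle |z| = r):
  p(2) = (-1)·2^0 + (-1)·2^1 + (3)·2^2 + (1)·2^3 = 17.
  |p(2)| = 17.
Check: |p(2)| = 17 ≤ 23 = M_tri(2). ✓ Equality does not hold at z = 2 (the coefficients have mixed signs, so the terms do not all align in phase there).

M_tri(2) = 23; |p(2)| = 17; equality at z=2: no.


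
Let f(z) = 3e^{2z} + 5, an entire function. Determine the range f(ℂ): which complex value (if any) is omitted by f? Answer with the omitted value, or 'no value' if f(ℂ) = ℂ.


Little Picard bounds the complement of f(ℂ) to at most one point.
e^{2z} is never zero on ℂ, so 3·e^{2z} takes every value in ℂ ∖ {0}. Adding 5 shifts the range to ℂ ∖ {5}. Thus f omits exactly the value 5.

Omitted value: 5.


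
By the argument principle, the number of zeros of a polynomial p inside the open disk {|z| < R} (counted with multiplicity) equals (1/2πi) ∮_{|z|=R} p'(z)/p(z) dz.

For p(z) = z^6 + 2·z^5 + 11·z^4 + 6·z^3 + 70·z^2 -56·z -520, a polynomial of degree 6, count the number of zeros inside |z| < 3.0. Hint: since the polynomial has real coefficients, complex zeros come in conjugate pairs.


The zeros of p are: (1 + 3i), (1 - 3i), (-2 + 3i), (-2 - 3i), 2, -2.
Their magnitudes are: 3.162, 3.162, 3.606, 3.606, 2, 2.
Zeros with |z| < R = 3.0: 2, -2.
Count = 2.
By the argument principle, (1/2πi) ∮_{|z|=R} p'(z)/p(z) dz equals exactly this count.

Number of zeros inside |z| < 3.0: 2.


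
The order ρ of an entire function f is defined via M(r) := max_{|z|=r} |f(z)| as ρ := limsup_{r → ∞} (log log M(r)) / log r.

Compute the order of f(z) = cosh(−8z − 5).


cosh(w) is a linear combination of e^{iw} and e^{−iw} (or e^w, e^{−w} in the hyperbolic case), so |cosh(w)| ≤ e^{|w|}. With w = −8z − 5, |w| ≤ 8|z| + 5 = 8r + 5 on |z| = r, giving M(r) ≤ e^{8r + 5}, so ρ ≤ 1. On a suitable ray (z = it for sin/cos; z = t for sinh/cosh, t real → ∞), |cosh(−8z − 5)| grows like e^{8|t|}/2, so ρ ≥ 1. Hence ρ = 1.
Therefore ρ = 1.

Order ρ = 1.


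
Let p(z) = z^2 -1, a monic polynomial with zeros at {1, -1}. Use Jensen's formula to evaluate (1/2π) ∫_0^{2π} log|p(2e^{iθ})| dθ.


Zeros: -1, 1; r = 2.
Inside |z| < r: -1, 1. Outside (|z| ≥ r): ∅.
p(0) = -1, so log|p(0)| = log(1) = 0.0000.
Apply Jensen: I(r) = log|p(0)| + Σ_k log(r/|z_k|), summed over zeros inside |z| < r.
  log(r/|z_k|) for z_k = 1: log(2/1) = 0.6931
  log(r/|z_k|) for z_k = -1: log(2/1) = 0.6931
Sum over inside zeros: 1.3863.
I(r) = log|p(0)| + (inside sum) = 0.0000 + 1.3863 = 1.3863.
Closed form (all zeros inside, monic): I(r) = n·log(r) = 2·log(2) = 1.3863. ✓

I(r) ≈ 1.3863.


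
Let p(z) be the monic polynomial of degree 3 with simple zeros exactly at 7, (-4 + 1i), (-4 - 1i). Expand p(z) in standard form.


The polynomial is p(z) = ∏_{α ∈ S} (z − α), where S = {7, (-4 + 1i), (-4 - 1i)}.
Expanding the product yields: p(z) = z^3 + z^2 -39·z -119.
Note conjugate pairs combine to real quadratics: (z − (-4+1i))(z − (-4−1i)) = z² + 8z + 17.
The resulting polynomial has degree 3 and real coefficients as required.

p(z) = z^3 + z^2 -39·z -119.


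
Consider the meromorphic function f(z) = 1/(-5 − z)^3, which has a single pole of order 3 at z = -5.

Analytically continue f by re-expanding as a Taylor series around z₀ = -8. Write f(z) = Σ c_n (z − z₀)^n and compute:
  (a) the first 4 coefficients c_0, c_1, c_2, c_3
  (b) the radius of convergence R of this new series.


Let w = z − z₀, so z = z₀ + w.
Then -5 − z = -5 − (z₀ + w) = (-5 − z₀) − w = 3 − w.
f(z) = 1/(3 − w)^3 = (1/(3)^3) · (1 − w/(3))^{−3}.
By the binomial series (1−u)^{−3} = Σ_{n≥0} C(n+2, 2) u^n for |u|<1, with u = w/(3):
  c_n = C(n+2, 2) / (3)^(n+3).
  c_0 = 1/(3)^3 = 1/27.
  c_1 = 3/(3)^4 = 1/27.
  c_2 = 6/(3)^5 = 2/81.
  c_3 = 10/(3)^6 = 10/729.
The series is valid for |w/d| < 1, i.e. |z − z₀| < |d|.
Radius of convergence: R = |-5 − z₀| = |3| = 3 (distance from z₀ to the singularity z = -5).

c_0 = 1/27, c_1 = 1/27, c_2 = 2/81, c_3 = 10/729; R = 3.


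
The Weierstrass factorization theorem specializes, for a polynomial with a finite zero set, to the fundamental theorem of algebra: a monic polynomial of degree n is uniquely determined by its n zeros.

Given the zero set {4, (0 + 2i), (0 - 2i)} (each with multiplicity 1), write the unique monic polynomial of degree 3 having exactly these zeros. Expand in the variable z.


The polynomial is p(z) = ∏_{α ∈ S} (z − α), where S = {4, (0 + 2i), (0 - 2i)}.
Expanding the product yields: p(z) = z^3 -4·z^2 + 4·z -16.
Note conjugate pairs combine to real quadratics: (z − (0+2i))(z − (0−2i)) = z² + 4.
The resulting polynomial has degree 3 and real coefficients as required.

p(z) = z^3 -4·z^2 + 4·z -16.


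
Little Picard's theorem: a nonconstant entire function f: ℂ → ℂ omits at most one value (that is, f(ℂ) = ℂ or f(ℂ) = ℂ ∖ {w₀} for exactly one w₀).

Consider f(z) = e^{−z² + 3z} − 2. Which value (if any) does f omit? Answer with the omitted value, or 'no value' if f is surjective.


Little Picard bounds the complement of f(ℂ) to at most one point.
The exponent g(z) = −z² + 3z is a nonconstant polynomial, hence surjective onto ℂ. So e^{g(z)} takes every value in {e^w : w ∈ ℂ} = ℂ ∖ {0}. Adding -2 shifts the range to ℂ ∖ {-2}. f omits exactly -2.

Omitted value: -2.


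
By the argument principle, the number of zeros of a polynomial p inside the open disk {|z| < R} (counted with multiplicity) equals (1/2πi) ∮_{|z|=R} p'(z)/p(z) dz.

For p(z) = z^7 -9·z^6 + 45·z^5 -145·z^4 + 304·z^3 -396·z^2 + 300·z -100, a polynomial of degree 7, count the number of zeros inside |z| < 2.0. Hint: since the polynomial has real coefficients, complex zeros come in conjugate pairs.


The zeros of p are: 1, (1 + 3i), (1 - 3i), (2 + 1i), (2 - 1i), (1 + 1i), (1 - 1i).
Their magnitudes are: 1, 3.162, 3.162, 2.236, 2.236, 1.414, 1.414.
Zeros with |z| < R = 2.0: 1, (1 + 1i), (1 - 1i).
Count = 3.
By the argument principle, (1/2πi) ∮_{|z|=R} p'(z)/p(z) dz equals exactly this count.

Number of zeros inside |z| < 2.0: 3.


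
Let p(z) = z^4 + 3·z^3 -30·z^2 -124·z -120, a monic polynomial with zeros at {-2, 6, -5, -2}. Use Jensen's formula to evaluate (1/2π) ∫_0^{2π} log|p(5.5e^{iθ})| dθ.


Zeros: -5, -2, -2, 6; r = 5.5.
Inside |z| < r: -5, -2, -2. Outside (|z| ≥ r): 6.
p(0) = -120, so log|p(0)| = log(120) = 4.7875.
Apply Jensen: I(r) = log|p(0)| + Σ_k log(r/|z_k|), summed over zeros inside |z| < r.
  log(r/|z_k|) for z_k = -2: log(5.5/2) = 1.0116
  log(r/|z_k|) for z_k = -5: log(5.5/5) = 0.0953
  log(r/|z_k|) for z_k = -2: log(5.5/2) = 1.0116
  Outside zeros (6) contribute nothing to the Jensen sum.
Sum over inside zeros: 2.1185.
I(r) = log|p(0)| + (inside sum) = 4.7875 + 2.1185 = 6.9060.
Note: since some zeros are outside |z| ≤ r, the simplified n·log(r) form does NOT apply — only the inside zeros contribute.

I(r) ≈ 6.9060.


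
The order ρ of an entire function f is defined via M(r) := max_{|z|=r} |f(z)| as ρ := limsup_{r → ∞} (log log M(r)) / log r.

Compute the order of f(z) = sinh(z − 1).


sinh(w) is a linear combination of e^{iw} and e^{−iw} (or e^w, e^{−w} in the hyperbolic case), so |sinh(w)| ≤ e^{|w|}. With w = z − 1, |w| ≤ 1|z| + 1 = 1r + 1 on |z| = r, giving M(r) ≤ e^{1r + 1}, so ρ ≤ 1. On a suitable ray (z = it for sin/cos; z = t for sinh/cosh, t real → ∞), |sinh(z − 1)| grows like e^{1|t|}/2, so ρ ≥ 1. Hence ρ = 1.
Therefore ρ = 1.

Order ρ = 1.


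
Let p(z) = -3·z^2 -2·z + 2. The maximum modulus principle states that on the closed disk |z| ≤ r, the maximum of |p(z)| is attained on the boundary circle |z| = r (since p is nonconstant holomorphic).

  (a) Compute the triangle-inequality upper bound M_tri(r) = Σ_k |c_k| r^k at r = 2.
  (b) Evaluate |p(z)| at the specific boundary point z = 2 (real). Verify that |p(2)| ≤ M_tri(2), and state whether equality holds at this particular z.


Coefficients: c_0 = 2, c_1 = -2, c_2 = -3. Radius r = 2.
Part (a). Triangle bound: M_tri(r) = Σ_k |c_k| r^k
  = |2|·2^0 + |-2|·2^1 + |-3|·2^2
  = 2 + 4 + 12 = 18.
This bounds M(r) := max_{|z|=r} |p(z)| from above; equality holds iff all terms c_k z^k can be made to align in phase at a single z on |z|=r.
Part (b). At z = 2 (real, on the circle |z| = r):
  p(2) = (2)·2^0 + (-2)·2^1 + (-3)·2^2 = -14.
  |p(2)| = 14.
Check: |p(2)| = 14 ≤ 18 = M_tri(2). ✓ Equality does not hold at z = 2 (the coefficients have mixed signs, so the terms do not all align in phase there).

M_tri(2) = 18; |p(2)| = 14; equality at z=2: no.


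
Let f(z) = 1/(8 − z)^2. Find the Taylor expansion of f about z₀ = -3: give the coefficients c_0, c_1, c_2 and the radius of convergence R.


Let w = z − z₀, so z = z₀ + w.
Then 8 − z = 8 − (z₀ + w) = (8 − z₀) − w = 11 − w.
f(z) = 1/(11 − w)^2 = (1/(11)^2) · (1 − w/(11))^{−2}.
By the binomial series (1−u)^{−2} = Σ_{n≥0} C(n+1, 1) u^n for |u|<1, with u = w/(11):
  c_n = C(n+1, 1) / (11)^(n+2).
  c_0 = 1/(11)^2 = 1/121.
  c_1 = 2/(11)^3 = 2/1331.
  c_2 = 3/(11)^4 = 3/14641.
The series is valid for |w/d| < 1, i.e. |z − z₀| < |d|.
Radius of convergence: R = |8 − z₀| = |11| = 11 (distance from z₀ to the singularity z = 8).

c_0 = 1/121, c_1 = 2/1331, c_2 = 3/14641; R = 11.


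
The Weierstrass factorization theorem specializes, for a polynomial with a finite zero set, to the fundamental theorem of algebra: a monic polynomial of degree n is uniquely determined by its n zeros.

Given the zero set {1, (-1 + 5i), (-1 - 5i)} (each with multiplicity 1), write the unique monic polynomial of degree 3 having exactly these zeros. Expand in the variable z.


The polynomial is p(z) = ∏_{α ∈ S} (z − α), where S = {1, (-1 + 5i), (-1 - 5i)}.
Expanding the product yields: p(z) = z^3 + z^2 + 24·z -26.
Note conjugate pairs combine to real quadratics: (z − (-1+5i))(z − (-1−5i)) = z² + 2z + 26.
The resulting polynomial has degree 3 and real coefficients as required.

p(z) = z^3 + z^2 + 24·z -26.
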